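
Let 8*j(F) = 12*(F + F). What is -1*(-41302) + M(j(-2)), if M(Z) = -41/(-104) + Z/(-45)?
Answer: 64431943/1560 ≈ 41303.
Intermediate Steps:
j(F) = 3*F (j(F) = (12*(F + F))/8 = (12*(2*F))/8 = (24*F)/8 = 3*F)
M(Z) = 41/104 - Z/45 (M(Z) = -41*(-1/104) + Z*(-1/45) = 41/104 - Z/45)
-1*(-41302) + M(j(-2)) = -1*(-41302) + (41/104 - (-2)/15) = 41302 + (41/104 - 1/45*(-6)) = 41302 + (41/104 + 2/15) = 41302 + 823/1560 = 64431943/1560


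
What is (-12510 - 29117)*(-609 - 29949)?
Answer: 1272037866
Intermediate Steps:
(-12510 - 29117)*(-609 - 29949) = -41627*(-30558) = 1272037866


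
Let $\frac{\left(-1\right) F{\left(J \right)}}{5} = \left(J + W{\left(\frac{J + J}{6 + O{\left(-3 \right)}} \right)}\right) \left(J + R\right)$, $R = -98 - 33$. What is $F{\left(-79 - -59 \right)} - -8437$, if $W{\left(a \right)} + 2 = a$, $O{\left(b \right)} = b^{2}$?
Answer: $- \frac{30559}{3} \approx -10186.0$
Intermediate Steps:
$W{\left(a \right)} = -2 + a$
$R = -131$ ($R = -98 - 33 = -131$)
$F{\left(J \right)} = - 5 \left(-131 + J\right) \left(-2 + \frac{17 J}{15}\right)$ ($F{\left(J \right)} = - 5 \left(J + \left(-2 + \frac{J + J}{6 + \left(-3\right)^{2}}\right)\right) \left(J - 131\right) = - 5 \left(J + \left(-2 + \frac{2 J}{6 + 9}\right)\right) \left(-131 + J\right) = - 5 \left(J + \left(-2 + \frac{2 J}{15}\right)\right) \left(-131 + J\right) = - 5 \left(-2 + \frac{17 J}{15}\right) \left(-131 + J\right) = - 5 \left(-131 + J\right) \left(-2 + \frac{17 J}{15}\right)$)
$F{\left(-79 - -59 \right)} - -8437 = \left(-1310 - \frac{17 \left(-79 - -59\right)^{2}}{3} + \frac{2257 \left(-79 - -59\right)}{3}\right) - -8437 = \left(-1310 - \frac{17 \left(-79 + 59\right)^{2}}{3} + \frac{2257 \left(-79 + 59\right)}{3}\right) + 8437 = \left(-1310 - \frac{17 \left(-20\right)^{2}}{3} + \frac{2257}{3} \left(-20\right)\right) + 8437 = \left(-1310 - \frac{6800}{3} - \frac{45140}{3}\right) + 8437 = - \frac{55870}{3} + 8437 = - \frac{30559}{3}$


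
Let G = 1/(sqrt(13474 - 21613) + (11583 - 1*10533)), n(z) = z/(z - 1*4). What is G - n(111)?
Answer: -41056193/39612791 - I*sqrt(8139)/1110639 ≈ -1.0364 - 8.1229e-5*I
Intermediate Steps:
n(z) = z/(-4 + z) (n(z) = z/(z - 4) = z/(-4 + z))
G = 1/(1050 + I*sqrt(8139)) (G = 1/(sqrt(-8139) + (11583 - 10533)) = 1/(I*sqrt(8139) + 1050) = 1/(1050 + I*sqrt(8139)) ≈ 0.0009454 - 8.1229e-5*I)
G - n(111) = (350/370213 - I*sqrt(8139)/1110639) - 111/(-4 + 111) = (350/370213 - I*sqrt(8139)/1110639) - 111/107 = -41056193/39612791 - I*sqrt(8139)/1110639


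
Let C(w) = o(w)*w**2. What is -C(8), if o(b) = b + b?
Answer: -1024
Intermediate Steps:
o(b) = 2*b
C(w) = 2*w**3 (C(w) = (2*w)*w**2 = 2*w**3)
-C(8) = -2*8**3 = -2*512 = -1*1024 = -1024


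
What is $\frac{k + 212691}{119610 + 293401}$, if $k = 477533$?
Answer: $\frac{690224}{413011} \approx 1.6712$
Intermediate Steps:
$\frac{k + 212691}{119610 + 293401} = \frac{477533 + 212691}{119610 + 293401} = \frac{690224}{413011}$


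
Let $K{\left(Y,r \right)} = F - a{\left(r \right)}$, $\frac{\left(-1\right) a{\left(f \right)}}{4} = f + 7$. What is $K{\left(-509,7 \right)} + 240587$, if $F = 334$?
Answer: $240977$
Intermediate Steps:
$a{\left(f \right)} = -28 - 4 f$ ($a{\left(f \right)} = - 4 \left(f + 7\right) = - 4 \left(7 + f\right) = -28 - 4 f$)
$K{\left(Y,r \right)} = 362 + 4 r$ ($K{\left(Y,r \right)} = 334 - \left(-28 - 4 r\right) = 334 + \left(28 + 4 r\right) = 362 + 4 r$)
$K{\left(-509,7 \right)} + 240587 = \left(362 + 4 \cdot 7\right) + 240587 = \left(362 + 28\right) + 240587 = 390 + 240587 = 240977$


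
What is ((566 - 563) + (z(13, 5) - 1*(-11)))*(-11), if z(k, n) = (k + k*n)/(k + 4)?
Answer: -3476/17 ≈ -204.47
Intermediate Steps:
z(k, n) = (k + k*n)/(4 + k)
((566 - 563) + (z(13, 5) - 1*(-11)))*(-11) = ((566 - 563) + (13*(1 + 5)/(4 + 13) - 1*(-11)))*(-11) = (3 + (13*6/17 + 11))*(-11) = (3 + (13*(1/17)*6 + 11))*(-11) = (3 + (78/17 + 11))*(-11) = (3 + 265/17)*(-11) = (316/17)*(-11) = -3476/17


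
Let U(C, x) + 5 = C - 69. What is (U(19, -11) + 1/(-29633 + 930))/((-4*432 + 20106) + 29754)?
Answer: -263111/230255466 ≈ -0.0011427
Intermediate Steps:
U(C, x) = -74 + C (U(C, x) = -5 + (C - 69) = -5 + (-69 + C) = -74 + C)
(U(19, -11) + 1/(-29633 + 930))/((-4*432 + 20106) + 29754) = ((-74 + 19) + 1/(-29633 + 930))/((-4*432 + 20106) + 29754) = (-55 + 1/(-28703))/((-1728 + 20106) + 29754) = (-55 - 1/28703)/(18378 + 29754) = -1578666/28703/48132 = -1578666/28703*1/48132 = -263111/230255466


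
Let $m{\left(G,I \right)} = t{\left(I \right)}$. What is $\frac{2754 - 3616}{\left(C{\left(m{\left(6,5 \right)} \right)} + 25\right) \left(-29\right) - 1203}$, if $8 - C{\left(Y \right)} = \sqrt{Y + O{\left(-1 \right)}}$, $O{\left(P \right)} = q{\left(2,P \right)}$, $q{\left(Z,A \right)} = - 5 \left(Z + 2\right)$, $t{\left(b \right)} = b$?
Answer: $\frac{124128}{311881} + \frac{24998 i \sqrt{15}}{4678215} \approx 0.398 + 0.020695 i$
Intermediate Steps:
$q{\left(Z,A \right)} = -10 - 5 Z$ ($q{\left(Z,A \right)} = - 5 \left(2 + Z\right) = -10 - 5 Z$)
$O{\left(P \right)} = -20$ ($O{\left(P \right)} = -10 - 10 = -20$)
$m{\left(G,I \right)} = I$
$C{\left(Y \right)} = 8 - \sqrt{-20 + Y}$ ($C{\left(Y \right)} = 8 - \sqrt{Y - 20} = 8 - \sqrt{-20 + Y}$)
$\frac{2754 - 3616}{\left(C{\left(m{\left(6,5 \right)} \right)} + 25\right) \left(-29\right) - 1203} = \frac{2754 - 3616}{\left(\left(8 - \sqrt{-20 + 5}\right) + 25\right) \left(-29\right) - 1203} = - \frac{862}{\left(\left(8 - \sqrt{-15}\right) + 25\right) \left(-29\right) - 1203} = - \frac{862}{\left(\left(8 - i \sqrt{15}\right) + 25\right) \left(-29\right) - 1203} = - \frac{862}{\left(33 - i \sqrt{15}\right) \left(-29\right) - 1203} = - \frac{862}{\left(-957 + 29 i \sqrt{15}\right) - 1203} = - \frac{862}{-2160 + 29 i \sqrt{15}}$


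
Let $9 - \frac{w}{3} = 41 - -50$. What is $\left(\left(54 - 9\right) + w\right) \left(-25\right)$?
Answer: $5025$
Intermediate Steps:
$w = -246$ ($w = 27 - 3 \left(41 - -50\right) = 27 - 3 \left(41 + 50\right) = 27 - 273 = -246$)
$\left(\left(54 - 9\right) + w\right) \left(-25\right) = \left(\left(54 - 9\right) - 246\right) \left(-25\right) = \left(45 - 246\right) \left(-25\right) = \left(-201\right) \left(-25\right) = 5025$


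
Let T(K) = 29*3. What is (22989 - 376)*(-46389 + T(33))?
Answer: -1047027126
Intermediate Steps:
T(K) = 87
(22989 - 376)*(-46389 + T(33)) = (22989 - 376)*(-46389 + 87) = 22613*(-46302) = -1047027126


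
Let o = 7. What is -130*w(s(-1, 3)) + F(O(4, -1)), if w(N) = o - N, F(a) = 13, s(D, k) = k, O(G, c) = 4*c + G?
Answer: -507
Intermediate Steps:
O(G, c) = G + 4*c
w(N) = 7 - N
-130*w(s(-1, 3)) + F(O(4, -1)) = -130*(7 - 1*3) + 13 = -130*(7 - 3) + 13 = -130*4 + 13 = -520 + 13 = -507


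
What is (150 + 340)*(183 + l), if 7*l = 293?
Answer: 110180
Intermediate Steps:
l = 293/7 (l = (⅐)*293 = 293/7 ≈ 41.857)
(150 + 340)*(183 + l) = (150 + 340)*(183 + 293/7) = 490*(1574/7) = 110180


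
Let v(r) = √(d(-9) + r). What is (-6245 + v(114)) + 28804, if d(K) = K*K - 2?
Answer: 22559 + √193 ≈ 22573.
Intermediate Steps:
d(K) = -2 + K² (d(K) = K² - 2 = -2 + K²)
v(r) = √(79 + r) (v(r) = √((-2 + (-9)²) + r) = √((-2 + 81) + r) = √(79 + r))
(-6245 + v(114)) + 28804 = (-6245 + √(79 + 114)) + 28804 = (-6245 + √193) + 28804 = 22559 + √193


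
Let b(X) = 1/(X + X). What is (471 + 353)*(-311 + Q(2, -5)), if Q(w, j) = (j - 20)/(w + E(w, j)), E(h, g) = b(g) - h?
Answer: -50264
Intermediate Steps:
b(X) = 1/(2*X)
E(h, g) = 1/(2*g) - h
Q(w, j) = 2*j*(-20 + j) (Q(w, j) = (j - 20)/(w + (1/(2*j) - w)) = (-20 + j)/((1/(2*j))) = (-20 + j)*(2*j) = 2*j*(-20 + j))
(471 + 353)*(-311 + Q(2, -5)) = (471 + 353)*(-311 + 2*(-5)*(-20 - 5)) = 824*(-311 + 2*(-5)*(-25)) = 824*(-311 + 250) = 824*(-61) = -50264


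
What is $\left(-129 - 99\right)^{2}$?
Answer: $51984$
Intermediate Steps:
$\left(-129 - 99\right)^{2} = \left(-228\right)^{2} = 51984$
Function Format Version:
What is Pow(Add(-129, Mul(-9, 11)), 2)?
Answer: 51984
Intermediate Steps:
Pow(Add(-129, Mul(-9, 11)), 2) = Pow(Add(-129, -99), 2) = Pow(-228, 2) = 51984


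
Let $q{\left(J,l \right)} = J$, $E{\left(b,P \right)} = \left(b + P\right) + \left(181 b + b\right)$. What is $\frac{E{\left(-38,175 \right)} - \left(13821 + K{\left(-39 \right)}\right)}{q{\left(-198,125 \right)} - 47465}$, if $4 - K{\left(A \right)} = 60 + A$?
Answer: $\frac{20583}{47663} \approx 0.43184$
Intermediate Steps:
$E{\left(b,P \right)} = P + 183 b$ ($E{\left(b,P \right)} = \left(P + b\right) + 182 b = P + 183 b$)
$K{\left(A \right)} = -56 - A$ ($K{\left(A \right)} = 4 - \left(60 + A\right) = -56 - A$)
$\frac{E{\left(-38,175 \right)} - \left(13821 + K{\left(-39 \right)}\right)}{q{\left(-198,125 \right)} - 47465} = \frac{\left(175 + 183 \left(-38\right)\right) - \left(13765 + 39\right)}{-198 - 47465} = \frac{\left(175 - 6954\right) - 13804}{-47663} = \left(-6779 - 13804\right) \left(- \frac{1}{47663}\right) = \left(-20583\right) \left(- \frac{1}{47663}\right) = \frac{20583}{47663}$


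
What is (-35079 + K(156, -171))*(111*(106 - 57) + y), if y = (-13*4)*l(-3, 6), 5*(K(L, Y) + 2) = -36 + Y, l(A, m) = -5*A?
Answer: -818176308/5 ≈ -1.6364e+8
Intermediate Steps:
K(L, Y) = -46/5 + Y/5 (K(L, Y) = -2 + (-36 + Y)/5 = -2 + (-36/5 + Y/5) = -46/5 + Y/5)
y = -780 (y = (-13*4)*(-5*(-3)) = -52*15 = -780)
(-35079 + K(156, -171))*(111*(106 - 57) + y) = (-35079 + (-46/5 + (1/5)*(-171)))*(111*(106 - 57) - 780) = (-35079 + (-46/5 - 171/5))*(111*49 - 780) = (-35079 - 217/5)*(5439 - 780) = -175612/5*4659 = -818176308/5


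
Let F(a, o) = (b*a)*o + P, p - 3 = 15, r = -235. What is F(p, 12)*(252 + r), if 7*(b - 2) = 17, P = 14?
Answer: 115498/7 ≈ 16500.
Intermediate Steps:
b = 31/7 (b = 2 + (⅐)*17 = 2 + 17/7 = 31/7 ≈ 4.4286)
p = 18 (p = 3 + 15 = 18)
F(a, o) = 14 + 31*a*o/7 (F(a, o) = (31*a/7)*o + 14 = 31*a*o/7 + 14 = 14 + 31*a*o/7)
F(p, 12)*(252 + r) = (14 + (31/7)*18*12)*(252 - 235) = (14 + 6696/7)*17 = (6794/7)*17 = 115498/7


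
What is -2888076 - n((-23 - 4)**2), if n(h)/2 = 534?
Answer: -2889144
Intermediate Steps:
n(h) = 1068 (n(h) = 2*534 = 1068)
-2888076 - n((-23 - 4)**2) = -2888076 - 1*1068 = -2888076 - 1068 = -2889144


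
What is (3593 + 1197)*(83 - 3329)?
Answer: -15548340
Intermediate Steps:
(3593 + 1197)*(83 - 3329) = 4790*(-3246) = -15548340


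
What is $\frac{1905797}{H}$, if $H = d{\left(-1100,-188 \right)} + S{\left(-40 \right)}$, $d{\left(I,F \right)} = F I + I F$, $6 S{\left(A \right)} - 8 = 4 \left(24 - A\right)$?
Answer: $\frac{1905797}{413644} \approx 4.6073$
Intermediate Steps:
$S{\left(A \right)} = \frac{52}{3} - \frac{2 A}{3}$ ($S{\left(A \right)} = \frac{4}{3} + \frac{4 \left(24 - A\right)}{6} = \frac{4}{3} + \frac{96 - 4 A}{6} = \frac{4}{3} - \left(-16 + \frac{2 A}{3}\right) = \frac{52}{3} - \frac{2 A}{3}$)
$d{\left(I,F \right)} = 2 F I$ ($d{\left(I,F \right)} = F I + F I = 2 F I$)
$H = 413644$ ($H = 2 \left(-188\right) \left(-1100\right) + \left(\frac{52}{3} - - \frac{80}{3}\right) = 413600 + \left(\frac{52}{3} + \frac{80}{3}\right) = 413600 + 44 = 413644$)
$\frac{1905797}{H} = \frac{1905797}{413644}$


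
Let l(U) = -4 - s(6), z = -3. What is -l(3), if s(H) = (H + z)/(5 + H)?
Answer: 47/11 ≈ 4.2727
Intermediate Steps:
s(H) = (-3 + H)/(5 + H) (s(H) = (H - 3)/(5 + H) = (-3 + H)/(5 + H))
l(U) = -47/11 (l(U) = -4 - (-3 + 6)/(5 + 6) = -4 - 3/11 = -47/11)
-l(3) = -1*(-47/11) = 47/11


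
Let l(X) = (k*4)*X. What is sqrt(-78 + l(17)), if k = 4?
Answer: sqrt(194) ≈ 13.928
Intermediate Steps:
l(X) = 16*X (l(X) = (4*4)*X = 16*X)
sqrt(-78 + l(17)) = sqrt(-78 + 16*17) = sqrt(-78 + 272) = sqrt(194)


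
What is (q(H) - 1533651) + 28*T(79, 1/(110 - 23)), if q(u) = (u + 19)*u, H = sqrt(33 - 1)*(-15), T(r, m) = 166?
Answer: -1521803 - 1140*sqrt(2) ≈ -1.5234e+6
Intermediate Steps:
H = -60*sqrt(2) (H = sqrt(32)*(-15) = (4*sqrt(2))*(-15) = -60*sqrt(2) ≈ -84.853)
q(u) = u*(19 + u) (q(u) = (19 + u)*u = u*(19 + u))
(q(H) - 1533651) + 28*T(79, 1/(110 - 23)) = ((-60*sqrt(2))*(19 - 60*sqrt(2)) - 1533651) + 28*166 = (-60*sqrt(2)*(19 - 60*sqrt(2)) - 1533651) + 4648 = (-1533651 - 60*sqrt(2)*(19 - 60*sqrt(2))) + 4648 = -1529003 - 60*sqrt(2)*(19 - 60*sqrt(2))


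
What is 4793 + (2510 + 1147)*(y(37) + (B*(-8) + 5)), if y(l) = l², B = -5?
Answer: 5175791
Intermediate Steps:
4793 + (2510 + 1147)*(y(37) + (B*(-8) + 5)) = 4793 + (2510 + 1147)*(37² + (-5*(-8) + 5)) = 4793 + 3657*(1369 + (40 + 5)) = 4793 + 3657*(1369 + 45) = 4793 + 3657*1414 = 4793 + 5170998 = 5175791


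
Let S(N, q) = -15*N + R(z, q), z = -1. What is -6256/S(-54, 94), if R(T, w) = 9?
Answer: -6256/819 ≈ -7.6386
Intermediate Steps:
S(N, q) = 9 - 15*N (S(N, q) = -15*N + 9 = 9 - 15*N)
-6256/S(-54, 94) = -6256/(9 - 15*(-54)) = -6256/(9 + 810) = -6256/819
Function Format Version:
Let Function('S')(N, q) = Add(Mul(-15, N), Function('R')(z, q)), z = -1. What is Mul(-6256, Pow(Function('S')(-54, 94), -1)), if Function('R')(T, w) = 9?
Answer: Rational(-6256, 819) ≈ -7.6386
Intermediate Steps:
Function('S')(N, q) = Add(9, Mul(-15, N)) (Function('S')(N, q) = Add(Mul(-15, N), 9) = Add(9, Mul(-15, N)))
Mul(-6256, Pow(Function('S')(-54, 94), -1)) = Mul(-6256, Pow(Add(9, Mul(-15, -54)), -1)) = Mul(-6256, Pow(Add(9, 810), -1)) = Mul(-6256, Pow(819, -1)) = Mul(-6256, Rational(1, 819)) = Rational(-6256, 819)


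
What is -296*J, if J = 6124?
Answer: -1812704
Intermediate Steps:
-296*J = -296*6124 = -1812704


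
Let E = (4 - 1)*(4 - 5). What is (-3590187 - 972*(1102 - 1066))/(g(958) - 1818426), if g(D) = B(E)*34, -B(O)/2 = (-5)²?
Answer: 3625179/1820126 ≈ 1.9917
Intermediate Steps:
E = -3 (E = 3*(-1) = -3)
B(O) = -50 (B(O) = -2*(-5)² = -2*25 = -50)
g(D) = -1700 (g(D) = -50*34 = -1700)
(-3590187 - 972*(1102 - 1066))/(g(958) - 1818426) = (-3590187 - 972*(1102 - 1066))/(-1700 - 1818426) = (-3590187 - 972*36)/(-1820126) = (-3590187 - 34992)*(-1/1820126) = -3625179*(-1/1820126) = 3625179/1820126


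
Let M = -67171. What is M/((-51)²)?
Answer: -67171/2601 ≈ -25.825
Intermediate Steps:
M/((-51)²) = -67171/((-51)²) = -67171/2601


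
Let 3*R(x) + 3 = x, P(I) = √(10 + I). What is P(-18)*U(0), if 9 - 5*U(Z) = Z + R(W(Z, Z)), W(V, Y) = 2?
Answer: 56*I*√2/15 ≈ 5.2797*I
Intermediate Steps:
R(x) = -1 + x/3
U(Z) = 28/15 - Z/5 (U(Z) = 9/5 - (Z + (-1 + (⅓)*2))/5 = 9/5 - (Z + (-1 + ⅔))/5 = 9/5 - (Z - ⅓)/5 = 9/5 - (-⅓ + Z)/5 = 9/5 + (1/15 - Z/5) = 28/15 - Z/5)
P(-18)*U(0) = √(10 - 18)*(28/15 - ⅕*0) = √(-8)*(28/15 + 0) = (2*I*√2)*(28/15) = 56*I*√2/15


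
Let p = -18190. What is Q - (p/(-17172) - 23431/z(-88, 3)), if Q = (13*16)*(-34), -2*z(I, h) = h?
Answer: -194848331/8586 ≈ -22694.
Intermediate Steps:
z(I, h) = -h/2
Q = -7072 (Q = 208*(-34) = -7072)
Q - (p/(-17172) - 23431/z(-88, 3)) = -7072 - (-18190/(-17172) - 23431/((-½*3))) = -7072 - (-18190*(-1/17172) - 23431/(-3/2)) = -7072 - (9095/8586 - 23431*(-⅔)) = -7072 - (9095/8586 + 46862/3) = -7072 - 1*134128139/8586 = -7072 - 134128139/8586 = -194848331/8586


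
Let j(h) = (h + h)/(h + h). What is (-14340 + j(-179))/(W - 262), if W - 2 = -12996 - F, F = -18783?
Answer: -14339/5527 ≈ -2.5944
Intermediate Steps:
j(h) = 1 (j(h) = (2*h)/((2*h)) = (2*h)*(1/(2*h)) = 1)
W = 5789 (W = 2 + (-12996 - 1*(-18783)) = 2 + (-12996 + 18783) = 2 + 5787 = 5789)
(-14340 + j(-179))/(W - 262) = (-14340 + 1)/(5789 - 262) = -14339/5527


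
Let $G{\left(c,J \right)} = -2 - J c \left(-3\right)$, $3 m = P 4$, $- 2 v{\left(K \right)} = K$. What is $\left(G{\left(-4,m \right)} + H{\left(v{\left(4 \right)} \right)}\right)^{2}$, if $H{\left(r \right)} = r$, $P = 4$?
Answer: $4624$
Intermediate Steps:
$v{\left(K \right)} = - \frac{K}{2}$
$m = \frac{16}{3}$ ($m = \frac{4 \cdot 4}{3} = \frac{1}{3} \cdot 16 = \frac{16}{3} \approx 5.3333$)
$G{\left(c,J \right)} = -2 + 3 J c$ ($G{\left(c,J \right)} = -2 - - 3 J c = -2 + 3 J c$)
$\left(G{\left(-4,m \right)} + H{\left(v{\left(4 \right)} \right)}\right)^{2} = \left(\left(-2 + 3 \cdot \frac{16}{3} \left(-4\right)\right) - 2\right)^{2} = \left(\left(-2 - 64\right) - 2\right)^{2} = \left(-66 - 2\right)^{2} = \left(-68\right)^{2} = 4624$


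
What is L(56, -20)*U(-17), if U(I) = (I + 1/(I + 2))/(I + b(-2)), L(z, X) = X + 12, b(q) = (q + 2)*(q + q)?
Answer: -2048/255 ≈ -8.0314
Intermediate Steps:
b(q) = 2*q*(2 + q) (b(q) = (2 + q)*(2*q) = 2*q*(2 + q))
L(z, X) = 12 + X
U(I) = (I + 1/(2 + I))/I (U(I) = (I + 1/(I + 2))/(I + 2*(-2)*(2 - 2)) = (I + 1/(2 + I))/(I + 2*(-2)*0) = (I + 1/(2 + I))/(I + 0) = (I + 1/(2 + I))/I)
L(56, -20)*U(-17) = (12 - 20)*((1 + (-17)² + 2*(-17))/((-17)*(2 - 17))) = -(-8)*(1 + 289 - 34)/(17*(-15)) = -(-8)*(-1)*256/(17*15) = -8*256/255 = -2048/255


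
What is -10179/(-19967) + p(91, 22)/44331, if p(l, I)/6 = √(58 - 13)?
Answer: 10179/19967 + 6*√5/14777 ≈ 0.51070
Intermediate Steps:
p(l, I) = 18*√5 (p(l, I) = 6*√(58 - 13) = 6*√45 = 6*(3*√5) = 18*√5)
-10179/(-19967) + p(91, 22)/44331 = -10179/(-19967) + (18*√5)/44331 = -10179*(-1/19967) + (18*√5)*(1/44331) = 10179/19967 + 6*√5/14777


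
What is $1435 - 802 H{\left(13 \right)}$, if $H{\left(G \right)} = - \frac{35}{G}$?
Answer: $\frac{46725}{13} \approx 3594.2$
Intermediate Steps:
$1435 - 802 H{\left(13 \right)} = 1435 - 802 \left(- \frac{35}{13}\right) = 1435 - 802 \left(\left(-35\right) \frac{1}{13}\right) = 1435 - - \frac{28070}{13} = 1435 + \frac{28070}{13} = \frac{46725}{13}$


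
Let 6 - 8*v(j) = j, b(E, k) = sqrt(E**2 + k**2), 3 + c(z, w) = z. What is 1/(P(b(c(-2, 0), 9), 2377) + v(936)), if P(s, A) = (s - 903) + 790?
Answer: -3668/839193 - 16*sqrt(106)/839193 ≈ -0.0045672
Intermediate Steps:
c(z, w) = -3 + z
P(s, A) = -113 + s (P(s, A) = (-903 + s) + 790 = -113 + s)
v(j) = 3/4 - j/8
1/(P(b(c(-2, 0), 9), 2377) + v(936)) = 1/((-113 + sqrt((-3 - 2)**2 + 9**2)) + (3/4 - 1/8*936)) = 1/((-113 + sqrt((-5)**2 + 81)) + (3/4 - 117)) = 1/((-113 + sqrt(25 + 81)) - 465/4) = 1/((-113 + sqrt(106)) - 465/4) = 1/(-917/4 + sqrt(106))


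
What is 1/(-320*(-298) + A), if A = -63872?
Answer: 1/31488 ≈ 3.1758e-5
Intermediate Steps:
1/(-320*(-298) + A) = 1/(-320*(-298) - 63872) = 1/(95360 - 63872) = 1/31488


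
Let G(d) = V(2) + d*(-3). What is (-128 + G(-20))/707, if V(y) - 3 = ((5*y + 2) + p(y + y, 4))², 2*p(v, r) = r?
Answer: 131/707 ≈ 0.18529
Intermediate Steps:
p(v, r) = r/2
V(y) = 3 + (4 + 5*y)² (V(y) = 3 + ((5*y + 2) + (½)*4)² = 3 + ((2 + 5*y) + 2)² = 3 + (4 + 5*y)²)
G(d) = 199 - 3*d (G(d) = (3 + (4 + 5*2)²) + d*(-3) = (3 + (4 + 10)²) - 3*d = (3 + 14²) - 3*d = (3 + 196) - 3*d = 199 - 3*d)
(-128 + G(-20))/707 = (-128 + (199 - 3*(-20)))/707 = (-128 + (199 + 60))*(1/707) = (-128 + 259)*(1/707) = 131*(1/707) = 131/707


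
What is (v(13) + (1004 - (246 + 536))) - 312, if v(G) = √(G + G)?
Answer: -90 + √26 ≈ -84.901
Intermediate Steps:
v(G) = √2*√G (v(G) = √(2*G) = √2*√G)
(v(13) + (1004 - (246 + 536))) - 312 = (√2*√13 + (1004 - (246 + 536))) - 312 = (√26 + (1004 - 1*782)) - 312 = (√26 + (1004 - 782)) - 312 = (√26 + 222) - 312 = (222 + √26) - 312 = -90 + √26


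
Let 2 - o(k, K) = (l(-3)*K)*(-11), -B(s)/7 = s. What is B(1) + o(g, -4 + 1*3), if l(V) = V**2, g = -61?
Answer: -104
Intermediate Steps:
B(s) = -7*s
o(k, K) = 2 + 99*K (o(k, K) = 2 - (-3)**2*K*(-11) = 2 - 9*K*(-11) = 2 - (-99)*K = 2 + 99*K)
B(1) + o(g, -4 + 1*3) = -7*1 + (2 + 99*(-4 + 1*3)) = -7 + (2 + 99*(-4 + 3)) = -7 + (2 + 99*(-1)) = -7 + (2 - 99) = -7 - 97 = -104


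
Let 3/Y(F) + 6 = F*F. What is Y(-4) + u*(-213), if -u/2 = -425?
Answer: -1810497/10 ≈ -1.8105e+5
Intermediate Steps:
u = 850 (u = -2*(-425) = 850)
Y(F) = 3/(-6 + F²) (Y(F) = 3/(-6 + F*F) = 3/(-6 + F²))
Y(-4) + u*(-213) = 3/(-6 + (-4)²) + 850*(-213) = 3/(-6 + 16) - 181050 = 3/10 - 181050 = -1810497/10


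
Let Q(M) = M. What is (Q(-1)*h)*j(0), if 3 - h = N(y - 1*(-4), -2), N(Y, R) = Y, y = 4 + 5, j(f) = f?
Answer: 0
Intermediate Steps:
y = 9
h = -10 (h = 3 - (9 - 1*(-4)) = 3 - (9 + 4) = 3 - 1*13 = 3 - 13 = -10)
(Q(-1)*h)*j(0) = -1*(-10)*0 = 10*0 = 0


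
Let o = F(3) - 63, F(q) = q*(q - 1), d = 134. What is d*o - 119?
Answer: -7757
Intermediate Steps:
F(q) = q*(-1 + q)
o = -57 (o = 3*(-1 + 3) - 63 = 3*2 - 63 = 6 - 63 = -57)
d*o - 119 = 134*(-57) - 119 = -7638 - 119 = -7757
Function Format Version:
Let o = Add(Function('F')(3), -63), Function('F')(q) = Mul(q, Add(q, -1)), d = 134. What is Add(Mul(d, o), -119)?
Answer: -7757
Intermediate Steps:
Function('F')(q) = Mul(q, Add(-1, q))
o = -57 (o = Add(Mul(3, Add(-1, 3)), -63) = Add(Mul(3, 2), -63) = Add(6, -63) = -57)
Add(Mul(d, o), -119) = Add(Mul(134, -57), -119) = Add(-7638, -119) = -7757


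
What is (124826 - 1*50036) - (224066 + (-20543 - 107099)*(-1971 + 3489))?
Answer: 193611280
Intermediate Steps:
(124826 - 1*50036) - (224066 + (-20543 - 107099)*(-1971 + 3489)) = (124826 - 50036) - (224066 - 127642*1518) = 74790 - (224066 - 193760556) = 74790 - 1*(-193536490) = 74790 + 193536490 = 193611280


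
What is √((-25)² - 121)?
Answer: 6*√14 ≈ 22.450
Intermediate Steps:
√((-25)² - 121) = √(625 - 121) = √504 = 6*√14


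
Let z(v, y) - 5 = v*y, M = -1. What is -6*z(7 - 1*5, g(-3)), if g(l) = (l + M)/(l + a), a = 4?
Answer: 18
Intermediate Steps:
g(l) = (-1 + l)/(4 + l) (g(l) = (l - 1)/(l + 4) = (-1 + l)/(4 + l))
z(v, y) = 5 + v*y
-6*z(7 - 1*5, g(-3)) = -6*(5 + (7 - 1*5)*((-1 - 3)/(4 - 3))) = -6*(5 + (7 - 5)*(-4/1)) = -6*(5 + 2*(1*(-4))) = -6*(5 + 2*(-4)) = -6*(5 - 8) = -6*(-3) = 18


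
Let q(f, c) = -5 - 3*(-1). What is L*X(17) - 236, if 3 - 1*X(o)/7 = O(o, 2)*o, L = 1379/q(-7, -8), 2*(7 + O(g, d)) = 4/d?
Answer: -1014037/2 ≈ -5.0702e+5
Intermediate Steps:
O(g, d) = -7 + 2/d (O(g, d) = -7 + (4/d)/2 = -7 + 2/d)
q(f, c) = -2 (q(f, c) = -5 + 3 = -2)
L = -1379/2 (L = 1379/(-2) = 1379*(-½) = -1379/2 ≈ -689.50)
X(o) = 21 + 42*o (X(o) = 21 - 7*(-7 + 2/2)*o = 21 - 7*(-7 + 2*(½))*o = 21 - 7*(-7 + 1)*o = 21 - (-42)*o = 21 + 42*o)
L*X(17) - 236 = -1379*(21 + 42*17)/2 - 236 = -1379*(21 + 714)/2 - 236 = -1379/2*735 - 236 = -1013565/2 - 236 = -1014037/2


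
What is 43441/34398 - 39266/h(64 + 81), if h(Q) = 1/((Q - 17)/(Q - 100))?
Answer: -19209338251/171990 ≈ -1.1169e+5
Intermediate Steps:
h(Q) = (-100 + Q)/(-17 + Q) (h(Q) = 1/((-17 + Q)/(-100 + Q)) = (-100 + Q)/(-17 + Q))
43441/34398 - 39266/h(64 + 81) = 43441/34398 - 39266*(-17 + (64 + 81))/(-100 + (64 + 81)) = 43441*(1/34398) - 39266*(-17 + 145)/(-100 + 145) = 43441/34398 - 39266/(45/128) = 43441/34398 - 39266/((1/128)*45) = 43441/34398 - 39266/45/128 = 43441/34398 - 39266*128/45 = 43441/34398 - 5026048/45 = -19209338251/171990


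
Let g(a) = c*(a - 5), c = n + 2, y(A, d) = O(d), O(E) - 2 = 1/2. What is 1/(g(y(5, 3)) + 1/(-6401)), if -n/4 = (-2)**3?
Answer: -6401/544086 ≈ -0.011765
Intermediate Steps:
O(E) = 5/2 (O(E) = 2 + 1/2 = 5/2)
n = 32 (n = -4*(-2)**3 = -4*(-8) = 32)
y(A, d) = 5/2
c = 34 (c = 32 + 2 = 34)
g(a) = -170 + 34*a (g(a) = 34*(a - 5) = 34*(-5 + a) = -170 + 34*a)
1/(g(y(5, 3)) + 1/(-6401)) = 1/((-170 + 34*(5/2)) + 1/(-6401)) = 1/((-170 + 85) - 1/6401) = 1/(-85 - 1/6401) = 1/(-544086/6401) = -6401/544086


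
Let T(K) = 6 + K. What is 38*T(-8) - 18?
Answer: -94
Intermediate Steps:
38*T(-8) - 18 = 38*(6 - 8) - 18 = 38*(-2) - 18 = -76 - 18 = -94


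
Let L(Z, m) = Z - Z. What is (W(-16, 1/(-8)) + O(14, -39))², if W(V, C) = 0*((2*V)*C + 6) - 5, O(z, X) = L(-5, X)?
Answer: 25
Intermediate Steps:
L(Z, m) = 0
O(z, X) = 0
W(V, C) = -5 (W(V, C) = 0*(2*C*V + 6) - 5 = 0*(6 + 2*C*V) - 5 = 0 - 5 = -5)
(W(-16, 1/(-8)) + O(14, -39))² = (-5 + 0)² = (-5)² = 25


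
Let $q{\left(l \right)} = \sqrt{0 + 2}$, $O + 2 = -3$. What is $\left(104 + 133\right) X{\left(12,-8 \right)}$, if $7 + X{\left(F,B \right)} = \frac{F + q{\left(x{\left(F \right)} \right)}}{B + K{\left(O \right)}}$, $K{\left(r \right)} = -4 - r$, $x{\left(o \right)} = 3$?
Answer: $- \frac{14457}{7} - \frac{237 \sqrt{2}}{7} \approx -2113.2$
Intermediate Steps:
$O = -5$ ($O = -2 - 3 = -5$)
$q{\left(l \right)} = \sqrt{2}$
$X{\left(F,B \right)} = -7 + \frac{F + \sqrt{2}}{1 + B}$ ($X{\left(F,B \right)} = -7 + \frac{F + \sqrt{2}}{B - -1} = -7 + \frac{F + \sqrt{2}}{B + \left(-4 + 5\right)} = -7 + \frac{F + \sqrt{2}}{B + 1} = -7 + \frac{F + \sqrt{2}}{1 + B}$)
$\left(104 + 133\right) X{\left(12,-8 \right)} = \left(104 + 133\right) \frac{-7 + 12 + \sqrt{2} - -56}{1 - 8} = 237 \frac{-7 + 12 + \sqrt{2} + 56}{-7} = 237 \left(- \frac{61 + \sqrt{2}}{7}\right) = 237 \left(- \frac{61}{7} - \frac{\sqrt{2}}{7}\right) = - \frac{14457}{7} - \frac{237 \sqrt{2}}{7}$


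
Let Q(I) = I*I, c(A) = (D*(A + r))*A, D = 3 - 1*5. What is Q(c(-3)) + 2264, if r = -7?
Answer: 5864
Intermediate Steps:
D = -2 (D = 3 - 5 = -2)
c(A) = A*(14 - 2*A) (c(A) = (-2*(A - 7))*A = (-2*(-7 + A))*A = (14 - 2*A)*A = A*(14 - 2*A))
Q(I) = I²
Q(c(-3)) + 2264 = (2*(-3)*(7 - 1*(-3)))² + 2264 = (2*(-3)*(7 + 3))² + 2264 = (2*(-3)*10)² + 2264 = (-60)² + 2264 = 3600 + 2264 = 5864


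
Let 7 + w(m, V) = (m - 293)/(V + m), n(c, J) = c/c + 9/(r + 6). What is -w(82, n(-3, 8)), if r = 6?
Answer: 3189/335 ≈ 9.5194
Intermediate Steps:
n(c, J) = 7/4 (n(c, J) = c/c + 9/(6 + 6) = 1 + 9/12 = 1 + 9*(1/12) = 1 + 3/4 = 7/4)
w(m, V) = -7 + (-293 + m)/(V + m) (w(m, V) = -7 + (m - 293)/(V + m) = -7 + (-293 + m)/(V + m))
-w(82, n(-3, 8)) = -(-293 - 7*7/4 - 6*82)/(7/4 + 82) = -(-293 - 49/4 - 492)/335/4 = -4*(-3189)/(335*4) = -1*(-3189/335) = 3189/335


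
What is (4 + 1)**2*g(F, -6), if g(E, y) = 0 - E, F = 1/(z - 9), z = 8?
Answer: 25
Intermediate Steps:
F = -1 (F = 1/(8 - 9) = 1/(-1) = -1)
g(E, y) = -E
(4 + 1)**2*g(F, -6) = (4 + 1)**2*(-1*(-1)) = 5**2*1 = 25*1 = 25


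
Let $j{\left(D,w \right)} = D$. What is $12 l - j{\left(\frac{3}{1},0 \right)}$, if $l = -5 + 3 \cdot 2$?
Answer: $9$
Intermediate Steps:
$l = 1$ ($l = -5 + 6 = 1$)
$12 l - j{\left(\frac{3}{1},0 \right)} = 12 \cdot 1 - \frac{3}{1} = 12 - 3 \cdot 1 = 12 - 3 = 9$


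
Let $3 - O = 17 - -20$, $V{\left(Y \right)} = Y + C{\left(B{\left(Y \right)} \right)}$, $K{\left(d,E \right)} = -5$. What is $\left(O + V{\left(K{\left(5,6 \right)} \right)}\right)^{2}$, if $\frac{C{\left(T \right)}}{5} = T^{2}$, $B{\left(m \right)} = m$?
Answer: $7396$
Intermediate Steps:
$C{\left(T \right)} = 5 T^{2}$
$V{\left(Y \right)} = Y + 5 Y^{2}$
$O = -34$ ($O = 3 - \left(17 - -20\right) = 3 - \left(17 + 20\right) = 3 - 37 = -34$)
$\left(O + V{\left(K{\left(5,6 \right)} \right)}\right)^{2} = \left(-34 - 5 \left(1 + 5 \left(-5\right)\right)\right)^{2} = \left(-34 - 5 \left(1 - 25\right)\right)^{2} = \left(-34 - -120\right)^{2} = \left(-34 + 120\right)^{2} = 86^{2} = 7396$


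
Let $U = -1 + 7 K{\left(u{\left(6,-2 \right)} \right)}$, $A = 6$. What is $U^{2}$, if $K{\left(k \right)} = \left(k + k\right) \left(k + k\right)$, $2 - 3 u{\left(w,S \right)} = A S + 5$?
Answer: $63001$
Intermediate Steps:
$u{\left(w,S \right)} = -1 - 2 S$ ($u{\left(w,S \right)} = \frac{2}{3} - \frac{6 S + 5}{3} = \frac{2}{3} - \frac{5 + 6 S}{3} = \frac{2}{3} - \left(\frac{5}{3} + 2 S\right) = -1 - 2 S$)
$K{\left(k \right)} = 4 k^{2}$ ($K{\left(k \right)} = 2 k 2 k = 4 k^{2}$)
$U = 251$ ($U = -1 + 7 \cdot 4 \left(-1 - -4\right)^{2} = -1 + 7 \cdot 4 \left(-1 + 4\right)^{2} = -1 + 7 \cdot 4 \cdot 3^{2} = -1 + 7 \cdot 4 \cdot 9 = -1 + 7 \cdot 36 = -1 + 252 = 251$)
$U^{2} = 251^{2} = 63001$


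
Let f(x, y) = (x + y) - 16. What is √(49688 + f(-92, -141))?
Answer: √49439 ≈ 222.35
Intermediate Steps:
f(x, y) = -16 + x + y
√(49688 + f(-92, -141)) = √(49688 + (-16 - 92 - 141)) = √(49688 - 249) = √49439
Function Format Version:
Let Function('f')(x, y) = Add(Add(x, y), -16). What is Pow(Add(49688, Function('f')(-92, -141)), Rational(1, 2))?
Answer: Pow(49439, Rational(1, 2)) ≈ 222.35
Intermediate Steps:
Function('f')(x, y) = Add(-16, x, y)
Pow(Add(49688, Function('f')(-92, -141)), Rational(1, 2)) = Pow(Add(49688, Add(-16, -92, -141)), Rational(1, 2)) = Pow(Add(49688, -249), Rational(1, 2)) = Pow(49439, Rational(1, 2))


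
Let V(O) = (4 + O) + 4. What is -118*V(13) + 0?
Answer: -2478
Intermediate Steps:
V(O) = 8 + O
-118*V(13) + 0 = -118*(8 + 13) + 0 = -118*21 + 0 = -2478 + 0 = -2478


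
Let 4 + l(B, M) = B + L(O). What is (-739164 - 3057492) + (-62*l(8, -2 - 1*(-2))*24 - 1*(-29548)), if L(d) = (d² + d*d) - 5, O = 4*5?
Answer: -4956020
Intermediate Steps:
O = 20
L(d) = -5 + 2*d² (L(d) = (d² + d²) - 5 = 2*d² - 5 = -5 + 2*d²)
l(B, M) = 791 + B (l(B, M) = -4 + (B + (-5 + 2*20²)) = -4 + (B + (-5 + 2*400)) = -4 + (B + (-5 + 800)) = -4 + (B + 795) = -4 + (795 + B) = 791 + B)
(-739164 - 3057492) + (-62*l(8, -2 - 1*(-2))*24 - 1*(-29548)) = (-739164 - 3057492) + (-62*(791 + 8)*24 - 1*(-29548)) = -3796656 + (-62*799*24 + 29548) = -3796656 + (-49538*24 + 29548) = -3796656 + (-1188912 + 29548) = -3796656 - 1159364 = -4956020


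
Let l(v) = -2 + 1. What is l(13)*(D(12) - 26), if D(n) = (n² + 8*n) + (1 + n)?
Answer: -227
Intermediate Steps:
D(n) = 1 + n² + 9*n
l(v) = -1
l(13)*(D(12) - 26) = -((1 + 12² + 9*12) - 26) = -((1 + 144 + 108) - 26) = -(253 - 26) = -1*227 = -227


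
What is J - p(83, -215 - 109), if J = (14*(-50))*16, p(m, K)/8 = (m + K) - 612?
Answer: -4376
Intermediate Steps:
p(m, K) = -4896 + 8*K + 8*m (p(m, K) = 8*((m + K) - 612) = 8*((K + m) - 612) = 8*(-612 + K + m) = -4896 + 8*K + 8*m)
J = -11200 (J = -700*16 = -11200)
J - p(83, -215 - 109) = -11200 - (-4896 + 8*(-215 - 109) + 8*83) = -11200 - (-4896 + 8*(-324) + 664) = -11200 - (-4896 - 2592 + 664) = -11200 - 1*(-6824) = -11200 + 6824 = -4376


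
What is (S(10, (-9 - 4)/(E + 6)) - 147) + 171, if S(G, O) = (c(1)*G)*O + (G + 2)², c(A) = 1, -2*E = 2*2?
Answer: 271/2 ≈ 135.50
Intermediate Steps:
E = -2 ≈ -2.0000
S(G, O) = (2 + G)² + G*O (S(G, O) = (1*G)*O + (G + 2)² = G*O + (2 + G)² = (2 + G)² + G*O)
(S(10, (-9 - 4)/(E + 6)) - 147) + 171 = (((2 + 10)² + 10*((-9 - 4)/(-2 + 6))) - 147) + 171 = ((12² + 10*(-13/4)) - 147) + 171 = ((144 + 10*(-13*¼)) - 147) + 171 = ((144 + 10*(-13/4)) - 147) + 171 = ((144 - 65/2) - 147) + 171 = (223/2 - 147) + 171 = -71/2 + 171 = 271/2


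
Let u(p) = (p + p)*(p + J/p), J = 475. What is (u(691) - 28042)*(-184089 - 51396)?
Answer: -218499466950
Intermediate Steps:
u(p) = 2*p*(p + 475/p) (u(p) = (p + p)*(p + 475/p) = (2*p)*(p + 475/p) = 2*p*(p + 475/p))
(u(691) - 28042)*(-184089 - 51396) = ((950 + 2*691²) - 28042)*(-184089 - 51396) = ((950 + 2*477481) - 28042)*(-235485) = ((950 + 954962) - 28042)*(-235485) = (955912 - 28042)*(-235485) = 927870*(-235485) = -218499466950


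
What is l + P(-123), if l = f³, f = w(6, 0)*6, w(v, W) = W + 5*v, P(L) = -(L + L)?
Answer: 5832246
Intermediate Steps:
P(L) = -2*L
f = 180 (f = (0 + 5*6)*6 = (0 + 30)*6 = 30*6 = 180)
l = 5832000 (l = 180³ = 5832000)
l + P(-123) = 5832000 - 2*(-123) = 5832000 + 246 = 5832246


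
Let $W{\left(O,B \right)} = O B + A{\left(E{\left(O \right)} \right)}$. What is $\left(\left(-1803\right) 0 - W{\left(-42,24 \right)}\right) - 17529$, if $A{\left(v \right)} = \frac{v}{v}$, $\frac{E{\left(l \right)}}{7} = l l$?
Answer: $-16522$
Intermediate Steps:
$E{\left(l \right)} = 7 l^{2}$ ($E{\left(l \right)} = 7 l l = 7 l^{2}$)
$A{\left(v \right)} = 1$
$W{\left(O,B \right)} = 1 + B O$ ($W{\left(O,B \right)} = O B + 1 = B O + 1 = 1 + B O$)
$\left(\left(-1803\right) 0 - W{\left(-42,24 \right)}\right) - 17529 = \left(\left(-1803\right) 0 - \left(1 + 24 \left(-42\right)\right)\right) - 17529 = \left(0 - \left(1 - 1008\right)\right) - 17529 = \left(0 - -1007\right) - 17529 = \left(0 + 1007\right) - 17529 = 1007 - 17529 = -16522$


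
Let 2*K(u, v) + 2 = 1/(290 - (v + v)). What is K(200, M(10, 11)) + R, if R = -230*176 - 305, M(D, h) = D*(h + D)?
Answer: -10604361/260 ≈ -40786.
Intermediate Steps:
M(D, h) = D*(D + h)
K(u, v) = -1 + 1/(2*(290 - 2*v)) (K(u, v) = -1 + 1/(2*(290 - (v + v))) = -1 + 1/(2*(290 - 2*v)))
R = -40785 (R = -40480 - 305 = -40785)
K(200, M(10, 11)) + R = (579/4 - 10*(10 + 11))/(-145 + 10*(10 + 11)) - 40785 = (579/4 - 10*21)/(-145 + 10*21) - 40785 = (579/4 - 1*210)/(-145 + 210) - 40785 = (579/4 - 210)/65 - 40785 = (1/65)*(-261/4) - 40785 = -261/260 - 40785 = -10604361/260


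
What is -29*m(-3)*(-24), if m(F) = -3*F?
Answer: 6264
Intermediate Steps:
-29*m(-3)*(-24) = -(-87)*(-3)*(-24) = -29*9*(-24) = -261*(-24) = 6264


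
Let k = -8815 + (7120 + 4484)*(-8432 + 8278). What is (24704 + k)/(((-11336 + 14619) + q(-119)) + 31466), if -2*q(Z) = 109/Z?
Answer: -421528226/8270371 ≈ -50.969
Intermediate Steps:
q(Z) = -109/(2*Z)
k = -1795831 (k = -8815 + 11604*(-154) = -8815 - 1787016 = -1795831)
(24704 + k)/(((-11336 + 14619) + q(-119)) + 31466) = (24704 - 1795831)/(((-11336 + 14619) - 109/2/(-119)) + 31466) = -1771127/((3283 - 109/2*(-1/119)) + 31466) = -1771127/((3283 + 109/238) + 31466) = -1771127/(781463/238 + 31466) = -1771127/8270371/238 = -1771127*238/8270371 = -421528226/8270371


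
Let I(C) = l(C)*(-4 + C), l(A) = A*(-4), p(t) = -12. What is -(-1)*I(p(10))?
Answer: -768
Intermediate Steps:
l(A) = -4*A
I(C) = -4*C*(-4 + C) (I(C) = (-4*C)*(-4 + C) = -4*C*(-4 + C))
-(-1)*I(p(10)) = -(-1)*4*(-12)*(4 - 1*(-12)) = -(-1)*4*(-12)*(4 + 12) = -(-1)*4*(-12)*16 = -(-1)*(-768) = -1*768 = -768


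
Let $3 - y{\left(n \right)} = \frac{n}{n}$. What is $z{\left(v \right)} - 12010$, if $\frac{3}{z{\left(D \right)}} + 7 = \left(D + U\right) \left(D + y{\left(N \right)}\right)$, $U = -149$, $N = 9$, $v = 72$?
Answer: $- \frac{68517053}{5705} \approx -12010.0$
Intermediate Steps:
$y{\left(n \right)} = 2$ ($y{\left(n \right)} = 3 - \frac{n}{n} = 3 - 1 = 2$)
$z{\left(D \right)} = \frac{3}{-7 + \left(-149 + D\right) \left(2 + D\right)}$ ($z{\left(D \right)} = \frac{3}{-7 + \left(D - 149\right) \left(D + 2\right)} = \frac{3}{-7 + \left(-149 + D\right) \left(2 + D\right)}$)
$z{\left(v \right)} - 12010 = \frac{3}{-305 + 72^{2} - 10584} - 12010 = \frac{3}{-305 + 5184 - 10584} - 12010 = \frac{3}{-5705} - 12010 = 3 \left(- \frac{1}{5705}\right) - 12010 = - \frac{3}{5705} - 12010 = - \frac{68517053}{5705}$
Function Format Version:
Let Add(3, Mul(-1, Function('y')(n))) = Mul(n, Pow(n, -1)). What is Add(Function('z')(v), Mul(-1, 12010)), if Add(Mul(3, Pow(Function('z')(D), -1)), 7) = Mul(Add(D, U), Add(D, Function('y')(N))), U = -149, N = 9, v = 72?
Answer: Rational(-68517053, 5705) ≈ -12010.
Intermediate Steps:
Function('y')(n) = 2 (Function('y')(n) = Add(3, Mul(-1, Mul(n, Pow(n, -1)))) = Add(3, Mul(-1, 1)) = Add(3, -1) = 2)
Function('z')(D) = Mul(3, Pow(Add(-7, Mul(Add(-149, D), Add(2, D))), -1)) (Function('z')(D) = Mul(3, Pow(Add(-7, Mul(Add(D, -149), Add(D, 2))), -1)) = Mul(3, Pow(Add(-7, Mul(Add(-149, D), Add(2, D))), -1)))
Add(Function('z')(v), Mul(-1, 12010)) = Add(Mul(3, Pow(Add(-305, Pow(72, 2), Mul(-147, 72)), -1)), Mul(-1, 12010)) = Add(Mul(3, Pow(Add(-305, 5184, -10584), -1)), -12010) = Add(Mul(3, Pow(-5705, -1)), -12010) = Add(Mul(3, Rational(-1, 5705)), -12010) = Add(Rational(-3, 5705), -12010) = Rational(-68517053, 5705)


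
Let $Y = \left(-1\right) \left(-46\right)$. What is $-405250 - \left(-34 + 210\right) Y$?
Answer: $-413346$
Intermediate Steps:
$Y = 46$
$-405250 - \left(-34 + 210\right) Y = -405250 - \left(-34 + 210\right) 46 = -405250 - 176 \cdot 46 = -405250 - 8096 = -413346$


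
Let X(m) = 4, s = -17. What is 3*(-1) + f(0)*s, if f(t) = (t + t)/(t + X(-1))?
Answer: -3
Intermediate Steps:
f(t) = 2*t/(4 + t) (f(t) = (t + t)/(t + 4) = (2*t)/(4 + t) = 2*t/(4 + t))
3*(-1) + f(0)*s = 3*(-1) + (2*0/(4 + 0))*(-17) = -3 + (2*0/4)*(-17) = -3 + (2*0*(1/4))*(-17) = -3 + 0*(-17) = -3 + 0 = -3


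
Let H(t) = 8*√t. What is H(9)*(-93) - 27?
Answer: -2259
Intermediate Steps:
H(9)*(-93) - 27 = (8*√9)*(-93) - 27 = (8*3)*(-93) - 27 = 24*(-93) - 27 = -2232 - 27 = -2259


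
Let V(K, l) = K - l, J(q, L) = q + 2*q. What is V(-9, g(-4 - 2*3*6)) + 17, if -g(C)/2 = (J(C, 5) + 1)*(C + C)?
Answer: 19048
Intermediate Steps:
J(q, L) = 3*q
g(C) = -4*C*(1 + 3*C) (g(C) = -2*(3*C + 1)*(C + C) = -2*(1 + 3*C)*2*C = -4*C*(1 + 3*C))
V(-9, g(-4 - 2*3*6)) + 17 = (-9 - (-4)*(-4 - 2*3*6)*(1 + 3*(-4 - 2*3*6))) + 17 = (-9 - (-4)*(-4 - 6*6)*(1 + 3*(-4 - 6*6))) + 17 = (-9 - (-4)*(-4 - 36)*(1 + 3*(-4 - 36))) + 17 = (-9 - (-4)*(-40)*(1 + 3*(-40))) + 17 = (-9 - (-4)*(-40)*(1 - 120)) + 17 = (-9 - (-4)*(-40)*(-119)) + 17 = (-9 - 1*(-19040)) + 17 = (-9 + 19040) + 17 = 19031 + 17 = 19048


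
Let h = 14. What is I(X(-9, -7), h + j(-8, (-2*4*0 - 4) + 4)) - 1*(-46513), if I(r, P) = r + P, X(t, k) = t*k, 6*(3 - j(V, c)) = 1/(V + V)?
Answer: 4472929/96 ≈ 46593.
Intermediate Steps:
j(V, c) = 3 - 1/(12*V) (j(V, c) = 3 - 1/(6*(V + V)) = 3 - 1/(2*V)/6 = 3 - 1/(12*V))
X(t, k) = k*t
I(r, P) = P + r
I(X(-9, -7), h + j(-8, (-2*4*0 - 4) + 4)) - 1*(-46513) = ((14 + (3 - 1/12/(-8))) - 7*(-9)) - 1*(-46513) = ((14 + (3 - 1/12*(-1/8))) + 63) + 46513 = ((14 + (3 + 1/96)) + 63) + 46513 = ((14 + 289/96) + 63) + 46513 = (1633/96 + 63) + 46513 = 7681/96 + 46513 = 4472929/96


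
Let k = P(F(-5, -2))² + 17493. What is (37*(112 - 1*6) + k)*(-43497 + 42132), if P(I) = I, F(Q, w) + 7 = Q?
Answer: -29428035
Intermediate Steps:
F(Q, w) = -7 + Q
k = 17637 (k = (-7 - 5)² + 17493 = (-12)² + 17493 = 144 + 17493 = 17637)
(37*(112 - 1*6) + k)*(-43497 + 42132) = (37*(112 - 1*6) + 17637)*(-43497 + 42132) = (37*(112 - 6) + 17637)*(-1365) = (37*106 + 17637)*(-1365) = (3922 + 17637)*(-1365) = 21559*(-1365) = -29428035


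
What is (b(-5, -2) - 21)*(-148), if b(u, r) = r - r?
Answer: 3108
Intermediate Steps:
b(u, r) = 0
(b(-5, -2) - 21)*(-148) = (0 - 21)*(-148) = -21*(-148) = 3108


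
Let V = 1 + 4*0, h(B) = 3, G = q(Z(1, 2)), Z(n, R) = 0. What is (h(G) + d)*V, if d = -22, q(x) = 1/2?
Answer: -19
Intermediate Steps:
q(x) = 1/2
G = 1/2 ≈ 0.50000
V = 1 (V = 1 + 0 = 1)
(h(G) + d)*V = (3 - 22)*1 = -19*1 = -19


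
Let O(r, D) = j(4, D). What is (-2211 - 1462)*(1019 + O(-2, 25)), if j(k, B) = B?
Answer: -3834612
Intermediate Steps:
O(r, D) = D
(-2211 - 1462)*(1019 + O(-2, 25)) = (-2211 - 1462)*(1019 + 25) = -3673*1044 = -3834612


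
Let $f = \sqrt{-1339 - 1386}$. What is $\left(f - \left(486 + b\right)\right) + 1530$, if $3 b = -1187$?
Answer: $\frac{4319}{3} + 5 i \sqrt{109} \approx 1439.7 + 52.202 i$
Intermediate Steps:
$b = - \frac{1187}{3}$ ($b = \frac{1}{3} \left(-1187\right) = - \frac{1187}{3} \approx -395.67$)
$f = 5 i \sqrt{109}$ ($f = \sqrt{-2725} = 5 i \sqrt{109} \approx 52.202 i$)
$\left(f - \left(486 + b\right)\right) + 1530 = \left(5 i \sqrt{109} - \frac{271}{3}\right) + 1530 = \left(- \frac{271}{3} + 5 i \sqrt{109}\right) + 1530 = \frac{4319}{3} + 5 i \sqrt{109}$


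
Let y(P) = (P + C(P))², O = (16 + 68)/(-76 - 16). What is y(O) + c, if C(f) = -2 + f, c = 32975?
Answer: 17451519/529 ≈ 32990.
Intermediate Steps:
O = -21/23 (O = 84/(-92) = 84*(-1/92) = -21/23 ≈ -0.91304)
y(P) = (-2 + 2*P)² (y(P) = (P + (-2 + P))² = (-2 + 2*P)²)
y(O) + c = 4*(-1 - 21/23)² + 32975 = 4*(-44/23)² + 32975 = 4*(1936/529) + 32975 = 7744/529 + 32975 = 17451519/529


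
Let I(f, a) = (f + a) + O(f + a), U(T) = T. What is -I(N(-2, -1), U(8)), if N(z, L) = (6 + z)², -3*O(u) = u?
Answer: -16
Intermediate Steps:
O(u) = -u/3
I(f, a) = 2*a/3 + 2*f/3 (I(f, a) = (f + a) - (f + a)/3 = (a + f) - (a + f)/3 = (a + f) + (-a/3 - f/3) = 2*a/3 + 2*f/3)
-I(N(-2, -1), U(8)) = -((⅔)*8 + 2*(6 - 2)²/3) = -(16/3 + (⅔)*4²) = -(16/3 + (⅔)*16) = -(16/3 + 32/3) = -1*16 = -16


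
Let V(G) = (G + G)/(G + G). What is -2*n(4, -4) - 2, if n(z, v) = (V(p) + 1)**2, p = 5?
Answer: -10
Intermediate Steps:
V(G) = 1 (V(G) = (2*G)/((2*G)) = (2*G)*(1/(2*G)) = 1)
n(z, v) = 4 (n(z, v) = (1 + 1)**2 = 2**2 = 4)
-2*n(4, -4) - 2 = -2*4 - 2 = -8 - 2 = -10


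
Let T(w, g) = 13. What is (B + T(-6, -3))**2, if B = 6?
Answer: 361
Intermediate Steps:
(B + T(-6, -3))**2 = (6 + 13)**2 = 19**2 = 361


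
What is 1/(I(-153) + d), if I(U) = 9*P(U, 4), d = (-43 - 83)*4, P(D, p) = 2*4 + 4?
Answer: -1/396 ≈ -0.0025253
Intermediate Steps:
P(D, p) = 12 (P(D, p) = 8 + 4 = 12)
d = -504 (d = -126*4 = -504)
I(U) = 108 (I(U) = 9*12 = 108)
1/(I(-153) + d) = 1/(108 - 504) = 1/(-396) = -1/396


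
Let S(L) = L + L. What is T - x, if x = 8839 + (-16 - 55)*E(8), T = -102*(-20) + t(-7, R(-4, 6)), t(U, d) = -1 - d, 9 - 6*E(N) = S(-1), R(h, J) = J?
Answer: -40055/6 ≈ -6675.8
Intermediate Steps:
S(L) = 2*L
E(N) = 11/6 (E(N) = 3/2 - (-1)/3 = 3/2 - ⅙*(-2) = 3/2 + ⅓ = 11/6)
T = 2033 (T = -102*(-20) + (-1 - 1*6) = 2040 + (-1 - 6) = 2040 - 7 = 2033)
x = 52253/6 (x = 8839 + (-16 - 55)*(11/6) = 8839 - 71*11/6 = 8839 - 781/6 = 52253/6 ≈ 8708.8)
T - x = 2033 - 1*52253/6 = 2033 - 52253/6 = -40055/6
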